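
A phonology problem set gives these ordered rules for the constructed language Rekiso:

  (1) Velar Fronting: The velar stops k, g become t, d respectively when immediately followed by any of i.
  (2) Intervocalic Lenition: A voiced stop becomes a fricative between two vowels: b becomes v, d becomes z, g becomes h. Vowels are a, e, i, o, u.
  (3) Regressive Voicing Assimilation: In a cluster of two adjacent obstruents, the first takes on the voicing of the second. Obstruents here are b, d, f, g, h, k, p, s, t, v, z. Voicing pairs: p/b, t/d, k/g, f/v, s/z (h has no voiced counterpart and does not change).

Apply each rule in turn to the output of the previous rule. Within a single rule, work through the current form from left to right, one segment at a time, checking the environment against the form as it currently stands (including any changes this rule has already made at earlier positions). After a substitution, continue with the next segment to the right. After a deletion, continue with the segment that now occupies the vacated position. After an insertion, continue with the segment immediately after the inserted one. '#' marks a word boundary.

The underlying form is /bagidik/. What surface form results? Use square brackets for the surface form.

(1) Velar Fronting: [bagidik] → [badidik]
(2) Intervocalic Lenition: [badidik] → [bazizik]
(3) Regressive Voicing Assimilation: no change — [bazizik]

[bazizik]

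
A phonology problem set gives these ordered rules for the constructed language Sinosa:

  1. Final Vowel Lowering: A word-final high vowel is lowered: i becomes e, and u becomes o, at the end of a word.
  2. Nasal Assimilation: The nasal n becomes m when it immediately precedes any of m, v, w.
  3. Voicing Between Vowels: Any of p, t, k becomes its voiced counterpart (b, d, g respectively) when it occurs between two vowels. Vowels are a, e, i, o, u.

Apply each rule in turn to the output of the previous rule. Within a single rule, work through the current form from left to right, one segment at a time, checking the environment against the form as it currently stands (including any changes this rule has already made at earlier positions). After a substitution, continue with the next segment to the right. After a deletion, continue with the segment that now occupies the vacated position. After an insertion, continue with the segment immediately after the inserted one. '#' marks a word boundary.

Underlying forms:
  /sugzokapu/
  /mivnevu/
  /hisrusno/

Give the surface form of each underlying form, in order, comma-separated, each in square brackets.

[sugzogabo], [mivnevo], [hisrusno]

/sugzokapu/:
  1 Final Vowel Lowering: [sugzokapu] → [sugzokapo]
  2 Nasal Assimilation: no change — [sugzokapo]
  3 Voicing Between Vowels: [sugzokapo] → [sugzogabo]
/mivnevu/:
  1 Final Vowel Lowering: [mivnevu] → [mivnevo]
  2 Nasal Assimilation: no change — [mivnevo]
  3 Voicing Between Vowels: no change — [mivnevo]
/hisrusno/:
  1 Final Vowel Lowering: no change — [hisrusno]
  2 Nasal Assimilation: no change — [hisrusno]
  3 Voicing Between Vowels: no change — [hisrusno]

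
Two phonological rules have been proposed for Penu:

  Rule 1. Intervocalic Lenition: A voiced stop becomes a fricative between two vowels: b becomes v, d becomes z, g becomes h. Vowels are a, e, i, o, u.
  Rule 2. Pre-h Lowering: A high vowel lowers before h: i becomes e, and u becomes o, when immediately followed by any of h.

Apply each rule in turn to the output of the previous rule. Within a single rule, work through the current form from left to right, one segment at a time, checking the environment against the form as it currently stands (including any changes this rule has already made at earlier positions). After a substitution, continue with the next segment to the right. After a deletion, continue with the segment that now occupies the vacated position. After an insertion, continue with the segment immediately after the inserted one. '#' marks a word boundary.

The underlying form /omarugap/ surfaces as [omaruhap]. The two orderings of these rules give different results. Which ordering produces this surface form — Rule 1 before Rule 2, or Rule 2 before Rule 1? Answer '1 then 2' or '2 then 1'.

2 then 1

Order 1 then 2:
  1 Intervocalic Lenition: [omarugap] → [omaruhap]
  2 Pre-h Lowering: [omaruhap] → [omarohap]
  result: [omarohap]
Order 2 then 1:
  2 Pre-h Lowering: no change — [omarugap]
  1 Intervocalic Lenition: [omarugap] → [omaruhap]
  result: [omaruhap]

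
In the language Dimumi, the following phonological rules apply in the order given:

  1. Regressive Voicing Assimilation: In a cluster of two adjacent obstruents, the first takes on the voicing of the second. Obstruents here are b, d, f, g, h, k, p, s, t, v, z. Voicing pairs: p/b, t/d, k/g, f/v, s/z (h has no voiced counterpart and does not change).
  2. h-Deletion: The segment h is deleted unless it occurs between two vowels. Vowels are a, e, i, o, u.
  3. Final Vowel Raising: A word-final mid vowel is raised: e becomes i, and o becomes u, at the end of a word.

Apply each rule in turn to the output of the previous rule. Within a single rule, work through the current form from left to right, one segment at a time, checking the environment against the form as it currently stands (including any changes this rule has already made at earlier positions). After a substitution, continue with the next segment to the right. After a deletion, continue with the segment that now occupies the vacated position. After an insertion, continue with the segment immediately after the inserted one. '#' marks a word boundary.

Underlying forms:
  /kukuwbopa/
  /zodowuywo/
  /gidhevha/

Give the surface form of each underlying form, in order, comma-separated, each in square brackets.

/kukuwbopa/:
  1 Regressive Voicing Assimilation: no change — [kukuwbopa]
  2 h-Deletion: no change — [kukuwbopa]
  3 Final Vowel Raising: no change — [kukuwbopa]
/zodowuywo/:
  1 Regressive Voicing Assimilation: no change — [zodowuywo]
  2 h-Deletion: no change — [zodowuywo]
  3 Final Vowel Raising: [zodowuywo] → [zodowuywu]
/gidhevha/:
  1 Regressive Voicing Assimilation: [gidhevha] → [githefha]
  2 h-Deletion: [githefha] → [gitefa]
  3 Final Vowel Raising: no change — [gitefa]

[kukuwbopa], [zodowuywu], [gitefa]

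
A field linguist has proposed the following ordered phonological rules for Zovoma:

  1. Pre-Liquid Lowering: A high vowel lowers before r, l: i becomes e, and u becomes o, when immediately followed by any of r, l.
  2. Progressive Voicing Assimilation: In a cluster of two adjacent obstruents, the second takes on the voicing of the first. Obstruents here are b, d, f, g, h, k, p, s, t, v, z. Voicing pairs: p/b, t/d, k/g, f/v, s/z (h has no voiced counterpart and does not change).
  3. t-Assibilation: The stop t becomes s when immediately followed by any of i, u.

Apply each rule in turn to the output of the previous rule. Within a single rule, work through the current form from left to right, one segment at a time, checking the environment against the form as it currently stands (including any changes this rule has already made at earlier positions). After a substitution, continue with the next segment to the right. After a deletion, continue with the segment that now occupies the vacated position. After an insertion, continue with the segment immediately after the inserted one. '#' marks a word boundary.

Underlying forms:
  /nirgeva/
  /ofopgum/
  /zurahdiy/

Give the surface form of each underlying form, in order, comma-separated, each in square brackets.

/nirgeva/:
  1 Pre-Liquid Lowering: [nirgeva] → [nergeva]
  2 Progressive Voicing Assimilation: no change — [nergeva]
  3 t-Assibilation: no change — [nergeva]
/ofopgum/:
  1 Pre-Liquid Lowering: no change — [ofopgum]
  2 Progressive Voicing Assimilation: [ofopgum] → [ofopkum]
  3 t-Assibilation: no change — [ofopkum]
/zurahdiy/:
  1 Pre-Liquid Lowering: [zurahdiy] → [zorahdiy]
  2 Progressive Voicing Assimilation: [zorahdiy] → [zorahtiy]
  3 t-Assibilation: [zorahtiy] → [zorahsiy]

[nergeva], [ofopkum], [zorahsiy]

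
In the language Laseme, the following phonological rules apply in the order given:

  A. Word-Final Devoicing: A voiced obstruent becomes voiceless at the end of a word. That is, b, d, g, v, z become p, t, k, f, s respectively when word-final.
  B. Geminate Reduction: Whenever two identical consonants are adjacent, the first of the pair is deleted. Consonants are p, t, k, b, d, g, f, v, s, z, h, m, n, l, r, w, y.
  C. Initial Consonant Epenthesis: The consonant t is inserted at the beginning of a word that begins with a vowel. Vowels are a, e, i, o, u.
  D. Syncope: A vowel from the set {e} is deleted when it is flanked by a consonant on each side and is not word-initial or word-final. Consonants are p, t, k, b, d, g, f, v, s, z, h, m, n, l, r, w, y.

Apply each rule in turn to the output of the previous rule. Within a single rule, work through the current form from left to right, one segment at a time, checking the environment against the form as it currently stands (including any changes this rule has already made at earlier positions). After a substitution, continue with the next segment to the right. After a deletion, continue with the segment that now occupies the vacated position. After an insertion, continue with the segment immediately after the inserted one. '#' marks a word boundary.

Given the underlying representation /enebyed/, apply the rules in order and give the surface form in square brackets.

[tnbyt]

A Word-Final Devoicing: [enebyed] → [enebyet]
B Geminate Reduction: no change — [enebyet]
C Initial Consonant Epenthesis: [enebyet] → [tenebyet]
D Syncope: [tenebyet] → [tnbyt]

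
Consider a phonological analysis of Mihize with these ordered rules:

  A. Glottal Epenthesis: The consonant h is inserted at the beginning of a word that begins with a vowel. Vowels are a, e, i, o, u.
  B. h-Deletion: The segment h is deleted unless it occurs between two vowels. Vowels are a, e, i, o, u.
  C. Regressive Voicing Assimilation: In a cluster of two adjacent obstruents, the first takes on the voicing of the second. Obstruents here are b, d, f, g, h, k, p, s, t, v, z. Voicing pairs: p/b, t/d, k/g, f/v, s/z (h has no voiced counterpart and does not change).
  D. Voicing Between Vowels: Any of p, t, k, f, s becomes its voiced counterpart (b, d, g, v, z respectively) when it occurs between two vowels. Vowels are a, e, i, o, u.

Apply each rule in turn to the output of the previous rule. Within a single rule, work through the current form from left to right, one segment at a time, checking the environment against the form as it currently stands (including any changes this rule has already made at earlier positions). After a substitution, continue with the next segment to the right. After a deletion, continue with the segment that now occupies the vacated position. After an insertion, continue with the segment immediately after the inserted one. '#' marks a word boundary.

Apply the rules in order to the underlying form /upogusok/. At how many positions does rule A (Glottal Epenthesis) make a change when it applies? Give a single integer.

1

A Glottal Epenthesis: [upogusok] → [hupogusok]
B h-Deletion: [hupogusok] → [upogusok]
C Regressive Voicing Assimilation: no change — [upogusok]
D Voicing Between Vowels: [upogusok] → [uboguzok]
Rule A changed 1 position(s).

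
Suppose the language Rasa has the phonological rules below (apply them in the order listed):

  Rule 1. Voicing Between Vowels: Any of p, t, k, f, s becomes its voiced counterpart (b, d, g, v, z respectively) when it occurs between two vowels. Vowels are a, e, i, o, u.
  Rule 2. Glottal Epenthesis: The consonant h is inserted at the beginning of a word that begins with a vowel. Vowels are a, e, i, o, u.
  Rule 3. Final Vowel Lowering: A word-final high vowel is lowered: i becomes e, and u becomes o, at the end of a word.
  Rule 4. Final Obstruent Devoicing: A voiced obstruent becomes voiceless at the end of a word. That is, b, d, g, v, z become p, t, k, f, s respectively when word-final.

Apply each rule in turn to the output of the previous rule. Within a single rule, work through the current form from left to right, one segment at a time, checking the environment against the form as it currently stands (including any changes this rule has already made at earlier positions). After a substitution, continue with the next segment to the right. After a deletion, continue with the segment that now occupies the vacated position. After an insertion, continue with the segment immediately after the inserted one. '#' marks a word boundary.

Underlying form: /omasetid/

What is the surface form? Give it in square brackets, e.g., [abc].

[homazedit]

Rule 1 Voicing Between Vowels: [omasetid] → [omazedid]
Rule 2 Glottal Epenthesis: [omazedid] → [homazedid]
Rule 3 Final Vowel Lowering: no change — [homazedid]
Rule 4 Final Obstruent Devoicing: [homazedid] → [homazedit]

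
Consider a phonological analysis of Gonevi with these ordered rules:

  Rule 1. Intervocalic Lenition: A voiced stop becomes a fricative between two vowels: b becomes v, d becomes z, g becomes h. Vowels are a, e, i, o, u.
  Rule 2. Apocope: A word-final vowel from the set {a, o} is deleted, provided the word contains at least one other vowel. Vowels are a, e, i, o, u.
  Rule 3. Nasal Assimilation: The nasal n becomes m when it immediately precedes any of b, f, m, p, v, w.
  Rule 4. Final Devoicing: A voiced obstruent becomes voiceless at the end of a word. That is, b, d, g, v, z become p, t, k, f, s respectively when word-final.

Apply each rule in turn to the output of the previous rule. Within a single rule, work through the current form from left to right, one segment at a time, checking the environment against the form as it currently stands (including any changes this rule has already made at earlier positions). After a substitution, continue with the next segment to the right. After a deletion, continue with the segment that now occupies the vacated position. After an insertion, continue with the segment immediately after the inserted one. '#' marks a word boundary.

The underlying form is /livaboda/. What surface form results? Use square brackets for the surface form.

[livavos]

Rule 1 Intervocalic Lenition: [livaboda] → [livavoza]
Rule 2 Apocope: [livavoza] → [livavoz]
Rule 3 Nasal Assimilation: no change — [livavoz]
Rule 4 Final Devoicing: [livavoz] → [livavos]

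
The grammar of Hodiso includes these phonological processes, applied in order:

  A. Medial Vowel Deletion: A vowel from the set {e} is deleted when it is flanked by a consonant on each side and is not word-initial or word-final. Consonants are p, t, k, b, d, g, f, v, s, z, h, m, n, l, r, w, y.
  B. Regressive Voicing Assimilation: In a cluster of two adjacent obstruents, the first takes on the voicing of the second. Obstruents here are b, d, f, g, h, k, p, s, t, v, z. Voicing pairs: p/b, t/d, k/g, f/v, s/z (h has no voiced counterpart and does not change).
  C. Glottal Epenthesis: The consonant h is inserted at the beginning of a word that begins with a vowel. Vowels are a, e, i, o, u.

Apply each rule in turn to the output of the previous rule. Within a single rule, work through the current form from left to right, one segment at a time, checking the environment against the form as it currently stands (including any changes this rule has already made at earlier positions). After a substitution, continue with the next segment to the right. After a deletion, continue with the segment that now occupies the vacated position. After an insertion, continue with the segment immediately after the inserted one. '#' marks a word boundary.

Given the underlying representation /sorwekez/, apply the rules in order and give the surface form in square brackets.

[sorwgz]

A Medial Vowel Deletion: [sorwekez] → [sorwkz]
B Regressive Voicing Assimilation: [sorwkz] → [sorwgz]
C Glottal Epenthesis: no change — [sorwgz]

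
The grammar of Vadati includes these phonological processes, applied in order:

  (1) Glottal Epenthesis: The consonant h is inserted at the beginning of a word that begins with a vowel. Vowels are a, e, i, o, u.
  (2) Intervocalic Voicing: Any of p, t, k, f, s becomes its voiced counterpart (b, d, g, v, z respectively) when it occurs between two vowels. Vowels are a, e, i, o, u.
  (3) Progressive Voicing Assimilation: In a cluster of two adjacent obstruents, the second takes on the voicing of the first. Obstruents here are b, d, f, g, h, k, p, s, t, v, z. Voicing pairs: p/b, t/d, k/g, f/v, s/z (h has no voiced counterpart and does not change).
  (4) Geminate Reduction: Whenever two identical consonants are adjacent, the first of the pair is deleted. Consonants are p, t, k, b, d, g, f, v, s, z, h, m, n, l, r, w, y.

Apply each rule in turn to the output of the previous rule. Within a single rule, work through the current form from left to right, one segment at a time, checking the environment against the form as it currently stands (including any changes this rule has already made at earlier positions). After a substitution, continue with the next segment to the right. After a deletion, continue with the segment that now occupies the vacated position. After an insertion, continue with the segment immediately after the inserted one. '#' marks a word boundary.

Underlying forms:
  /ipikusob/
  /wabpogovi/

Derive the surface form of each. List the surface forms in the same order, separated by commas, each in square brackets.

/ipikusob/:
  (1) Glottal Epenthesis: [ipikusob] → [hipikusob]
  (2) Intervocalic Voicing: [hipikusob] → [hibiguzob]
  (3) Progressive Voicing Assimilation: no change — [hibiguzob]
  (4) Geminate Reduction: no change — [hibiguzob]
/wabpogovi/:
  (1) Glottal Epenthesis: no change — [wabpogovi]
  (2) Intervocalic Voicing: no change — [wabpogovi]
  (3) Progressive Voicing Assimilation: [wabpogovi] → [wabbogovi]
  (4) Geminate Reduction: [wabbogovi] → [wabogovi]

[hibiguzob], [wabogovi]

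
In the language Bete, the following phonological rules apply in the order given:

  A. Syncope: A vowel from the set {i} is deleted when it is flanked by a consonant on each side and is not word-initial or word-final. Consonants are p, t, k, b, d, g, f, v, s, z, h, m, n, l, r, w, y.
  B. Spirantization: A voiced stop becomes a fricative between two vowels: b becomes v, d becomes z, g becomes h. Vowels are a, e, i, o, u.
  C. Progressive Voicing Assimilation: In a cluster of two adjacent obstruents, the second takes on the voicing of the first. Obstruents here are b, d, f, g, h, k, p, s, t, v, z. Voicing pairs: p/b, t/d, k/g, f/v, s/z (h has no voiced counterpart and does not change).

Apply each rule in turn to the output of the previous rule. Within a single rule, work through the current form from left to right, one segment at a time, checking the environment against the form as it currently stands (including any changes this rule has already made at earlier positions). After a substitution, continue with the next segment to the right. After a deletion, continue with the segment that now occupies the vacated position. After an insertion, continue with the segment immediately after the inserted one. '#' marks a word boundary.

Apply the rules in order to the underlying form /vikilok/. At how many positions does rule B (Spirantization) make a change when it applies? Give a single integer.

A Syncope: [vikilok] → [vklok]
B Spirantization: no change — [vklok]
C Progressive Voicing Assimilation: [vklok] → [vglok]
Rule B changed 0 position(s).

0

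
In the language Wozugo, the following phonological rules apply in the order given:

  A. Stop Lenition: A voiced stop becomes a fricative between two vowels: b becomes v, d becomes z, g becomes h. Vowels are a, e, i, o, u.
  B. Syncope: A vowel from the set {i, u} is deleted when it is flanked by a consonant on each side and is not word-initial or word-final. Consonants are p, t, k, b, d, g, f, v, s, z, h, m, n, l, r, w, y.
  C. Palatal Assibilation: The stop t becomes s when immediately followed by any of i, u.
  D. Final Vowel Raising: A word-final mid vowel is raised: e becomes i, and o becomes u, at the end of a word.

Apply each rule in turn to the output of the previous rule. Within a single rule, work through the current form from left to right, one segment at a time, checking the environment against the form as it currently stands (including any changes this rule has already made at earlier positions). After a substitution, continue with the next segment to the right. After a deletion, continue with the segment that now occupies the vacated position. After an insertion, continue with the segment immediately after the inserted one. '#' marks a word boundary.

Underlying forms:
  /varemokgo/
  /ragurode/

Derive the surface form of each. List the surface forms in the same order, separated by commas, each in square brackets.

/varemokgo/:
  A Stop Lenition: no change — [varemokgo]
  B Syncope: no change — [varemokgo]
  C Palatal Assibilation: no change — [varemokgo]
  D Final Vowel Raising: [varemokgo] → [varemokgu]
/ragurode/:
  A Stop Lenition: [ragurode] → [rahuroze]
  B Syncope: [rahuroze] → [rahroze]
  C Palatal Assibilation: no change — [rahroze]
  D Final Vowel Raising: [rahroze] → [rahrozi]

[varemokgu], [rahrozi]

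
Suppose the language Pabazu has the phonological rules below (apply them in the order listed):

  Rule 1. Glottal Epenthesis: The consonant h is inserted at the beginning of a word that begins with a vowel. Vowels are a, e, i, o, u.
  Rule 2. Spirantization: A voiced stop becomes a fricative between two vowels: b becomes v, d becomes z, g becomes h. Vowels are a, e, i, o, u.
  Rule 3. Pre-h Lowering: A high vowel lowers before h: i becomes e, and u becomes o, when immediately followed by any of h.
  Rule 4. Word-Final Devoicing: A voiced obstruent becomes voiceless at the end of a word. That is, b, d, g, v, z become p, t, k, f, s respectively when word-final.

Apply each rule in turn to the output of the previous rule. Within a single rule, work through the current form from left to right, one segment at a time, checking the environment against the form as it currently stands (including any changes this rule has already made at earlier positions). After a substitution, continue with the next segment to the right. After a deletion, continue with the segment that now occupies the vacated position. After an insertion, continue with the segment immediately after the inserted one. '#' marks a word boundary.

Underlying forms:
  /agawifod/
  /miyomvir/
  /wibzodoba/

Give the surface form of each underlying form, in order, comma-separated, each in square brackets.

/agawifod/:
  Rule 1 Glottal Epenthesis: [agawifod] → [hagawifod]
  Rule 2 Spirantization: [hagawifod] → [hahawifod]
  Rule 3 Pre-h Lowering: no change — [hahawifod]
  Rule 4 Word-Final Devoicing: [hahawifod] → [hahawifot]
/miyomvir/:
  Rule 1 Glottal Epenthesis: no change — [miyomvir]
  Rule 2 Spirantization: no change — [miyomvir]
  Rule 3 Pre-h Lowering: no change — [miyomvir]
  Rule 4 Word-Final Devoicing: no change — [miyomvir]
/wibzodoba/:
  Rule 1 Glottal Epenthesis: no change — [wibzodoba]
  Rule 2 Spirantization: [wibzodoba] → [wibzozova]
  Rule 3 Pre-h Lowering: no change — [wibzozova]
  Rule 4 Word-Final Devoicing: no change — [wibzozova]

[hahawifot], [miyomvir], [wibzozova]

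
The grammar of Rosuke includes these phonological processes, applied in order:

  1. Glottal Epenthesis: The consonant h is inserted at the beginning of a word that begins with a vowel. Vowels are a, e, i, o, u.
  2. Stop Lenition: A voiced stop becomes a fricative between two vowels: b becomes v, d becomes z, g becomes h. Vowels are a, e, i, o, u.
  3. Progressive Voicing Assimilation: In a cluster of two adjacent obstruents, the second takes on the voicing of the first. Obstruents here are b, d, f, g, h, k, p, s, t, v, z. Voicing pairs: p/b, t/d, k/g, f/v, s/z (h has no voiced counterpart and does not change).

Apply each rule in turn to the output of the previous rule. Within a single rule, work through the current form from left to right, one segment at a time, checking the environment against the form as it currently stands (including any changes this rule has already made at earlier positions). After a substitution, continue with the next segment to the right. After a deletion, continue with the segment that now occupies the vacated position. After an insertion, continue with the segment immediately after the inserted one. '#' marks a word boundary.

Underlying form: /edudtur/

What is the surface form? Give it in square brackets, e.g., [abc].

[hezuddur]

1 Glottal Epenthesis: [edudtur] → [hedudtur]
2 Stop Lenition: [hedudtur] → [hezudtur]
3 Progressive Voicing Assimilation: [hezudtur] → [hezuddur]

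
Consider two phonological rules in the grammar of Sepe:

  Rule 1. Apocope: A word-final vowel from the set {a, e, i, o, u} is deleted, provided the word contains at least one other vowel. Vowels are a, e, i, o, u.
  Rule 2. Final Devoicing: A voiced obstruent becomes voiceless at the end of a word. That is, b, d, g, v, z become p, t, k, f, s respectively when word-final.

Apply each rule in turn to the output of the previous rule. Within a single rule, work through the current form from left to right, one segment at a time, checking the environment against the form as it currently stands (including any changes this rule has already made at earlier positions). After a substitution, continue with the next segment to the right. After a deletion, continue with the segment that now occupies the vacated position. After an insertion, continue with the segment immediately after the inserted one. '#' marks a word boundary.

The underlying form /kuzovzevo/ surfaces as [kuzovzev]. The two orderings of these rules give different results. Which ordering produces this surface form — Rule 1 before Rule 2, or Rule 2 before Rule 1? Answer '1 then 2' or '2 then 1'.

2 then 1

Order 1 then 2:
  1 Apocope: [kuzovzevo] → [kuzovzev]
  2 Final Devoicing: [kuzovzev] → [kuzovzef]
  result: [kuzovzef]
Order 2 then 1:
  2 Final Devoicing: no change — [kuzovzevo]
  1 Apocope: [kuzovzevo] → [kuzovzev]
  result: [kuzovzev]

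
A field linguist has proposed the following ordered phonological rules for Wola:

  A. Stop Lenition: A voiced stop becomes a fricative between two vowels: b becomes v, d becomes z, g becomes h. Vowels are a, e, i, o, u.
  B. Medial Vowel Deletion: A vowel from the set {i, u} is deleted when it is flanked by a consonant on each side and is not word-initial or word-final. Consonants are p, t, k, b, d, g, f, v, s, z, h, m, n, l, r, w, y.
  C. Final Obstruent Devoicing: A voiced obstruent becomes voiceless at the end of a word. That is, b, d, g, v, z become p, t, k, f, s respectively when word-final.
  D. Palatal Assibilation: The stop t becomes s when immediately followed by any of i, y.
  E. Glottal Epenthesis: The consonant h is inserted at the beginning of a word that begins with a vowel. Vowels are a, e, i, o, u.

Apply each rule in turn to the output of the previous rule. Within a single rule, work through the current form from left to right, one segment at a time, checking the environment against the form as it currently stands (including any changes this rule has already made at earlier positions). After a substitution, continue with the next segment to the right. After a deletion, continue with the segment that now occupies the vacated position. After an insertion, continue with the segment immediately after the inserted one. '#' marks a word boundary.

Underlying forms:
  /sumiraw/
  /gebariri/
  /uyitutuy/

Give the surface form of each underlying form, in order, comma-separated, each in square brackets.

/sumiraw/:
  A Stop Lenition: no change — [sumiraw]
  B Medial Vowel Deletion: [sumiraw] → [smraw]
  C Final Obstruent Devoicing: no change — [smraw]
  D Palatal Assibilation: no change — [smraw]
  E Glottal Epenthesis: no change — [smraw]
/gebariri/:
  A Stop Lenition: [gebariri] → [gevariri]
  B Medial Vowel Deletion: [gevariri] → [gevarri]
  C Final Obstruent Devoicing: no change — [gevarri]
  D Palatal Assibilation: no change — [gevarri]
  E Glottal Epenthesis: no change — [gevarri]
/uyitutuy/:
  A Stop Lenition: no change — [uyitutuy]
  B Medial Vowel Deletion: [uyitutuy] → [uytty]
  C Final Obstruent Devoicing: no change — [uytty]
  D Palatal Assibilation: [uytty] → [uytsy]
  E Glottal Epenthesis: [uytsy] → [huytsy]

[smraw], [gevarri], [huytsy]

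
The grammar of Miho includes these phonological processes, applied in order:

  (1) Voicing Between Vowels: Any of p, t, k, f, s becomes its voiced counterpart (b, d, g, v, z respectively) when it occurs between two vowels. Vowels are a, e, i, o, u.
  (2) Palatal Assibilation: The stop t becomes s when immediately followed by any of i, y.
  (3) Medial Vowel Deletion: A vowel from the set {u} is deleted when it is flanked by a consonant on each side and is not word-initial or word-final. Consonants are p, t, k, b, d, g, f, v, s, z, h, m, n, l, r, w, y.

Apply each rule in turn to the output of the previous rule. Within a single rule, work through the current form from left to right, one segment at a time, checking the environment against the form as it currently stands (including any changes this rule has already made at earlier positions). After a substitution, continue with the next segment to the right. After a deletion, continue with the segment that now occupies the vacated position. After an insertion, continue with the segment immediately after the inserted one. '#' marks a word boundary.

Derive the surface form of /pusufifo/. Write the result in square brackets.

[pzvivo]

(1) Voicing Between Vowels: [pusufifo] → [puzuvivo]
(2) Palatal Assibilation: no change — [puzuvivo]
(3) Medial Vowel Deletion: [puzuvivo] → [pzvivo]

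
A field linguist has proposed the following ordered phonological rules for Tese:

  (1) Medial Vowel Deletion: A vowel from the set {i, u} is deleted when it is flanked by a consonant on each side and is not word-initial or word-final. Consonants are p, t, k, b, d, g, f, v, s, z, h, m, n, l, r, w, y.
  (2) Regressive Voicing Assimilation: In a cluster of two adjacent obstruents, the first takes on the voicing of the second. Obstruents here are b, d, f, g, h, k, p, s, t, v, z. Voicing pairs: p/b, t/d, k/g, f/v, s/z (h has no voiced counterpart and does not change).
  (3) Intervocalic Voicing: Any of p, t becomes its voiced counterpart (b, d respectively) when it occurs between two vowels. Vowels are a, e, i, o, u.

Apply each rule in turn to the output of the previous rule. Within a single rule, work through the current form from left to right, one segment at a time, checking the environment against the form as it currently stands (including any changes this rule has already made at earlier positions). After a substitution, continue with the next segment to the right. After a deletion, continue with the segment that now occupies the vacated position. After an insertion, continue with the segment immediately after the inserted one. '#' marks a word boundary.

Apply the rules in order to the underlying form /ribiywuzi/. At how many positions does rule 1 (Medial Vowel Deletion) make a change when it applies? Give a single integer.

(1) Medial Vowel Deletion: [ribiywuzi] → [rbywzi]
(2) Regressive Voicing Assimilation: no change — [rbywzi]
(3) Intervocalic Voicing: no change — [rbywzi]
Rule 1 changed 3 position(s).

3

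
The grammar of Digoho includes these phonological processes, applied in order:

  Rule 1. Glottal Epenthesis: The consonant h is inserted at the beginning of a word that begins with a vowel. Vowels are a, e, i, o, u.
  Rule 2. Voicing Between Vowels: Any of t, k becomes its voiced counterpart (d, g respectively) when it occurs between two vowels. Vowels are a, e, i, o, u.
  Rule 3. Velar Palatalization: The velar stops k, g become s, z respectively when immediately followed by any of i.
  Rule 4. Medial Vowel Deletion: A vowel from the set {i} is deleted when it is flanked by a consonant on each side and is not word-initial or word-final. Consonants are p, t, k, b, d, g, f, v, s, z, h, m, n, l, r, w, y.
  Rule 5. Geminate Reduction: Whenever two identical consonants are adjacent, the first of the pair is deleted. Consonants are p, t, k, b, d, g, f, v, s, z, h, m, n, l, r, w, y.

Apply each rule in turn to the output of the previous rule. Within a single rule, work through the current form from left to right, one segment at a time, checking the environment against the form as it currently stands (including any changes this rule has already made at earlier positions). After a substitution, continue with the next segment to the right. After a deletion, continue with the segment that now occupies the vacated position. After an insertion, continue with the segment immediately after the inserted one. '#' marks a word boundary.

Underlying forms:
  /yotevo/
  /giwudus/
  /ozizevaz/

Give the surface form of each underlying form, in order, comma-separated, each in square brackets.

[yodevo], [zwudus], [hozevaz]

/yotevo/:
  Rule 1 Glottal Epenthesis: no change — [yotevo]
  Rule 2 Voicing Between Vowels: [yotevo] → [yodevo]
  Rule 3 Velar Palatalization: no change — [yodevo]
  Rule 4 Medial Vowel Deletion: no change — [yodevo]
  Rule 5 Geminate Reduction: no change — [yodevo]
/giwudus/:
  Rule 1 Glottal Epenthesis: no change — [giwudus]
  Rule 2 Voicing Between Vowels: no change — [giwudus]
  Rule 3 Velar Palatalization: [giwudus] → [ziwudus]
  Rule 4 Medial Vowel Deletion: [ziwudus] → [zwudus]
  Rule 5 Geminate Reduction: no change — [zwudus]
/ozizevaz/:
  Rule 1 Glottal Epenthesis: [ozizevaz] → [hozizevaz]
  Rule 2 Voicing Between Vowels: no change — [hozizevaz]
  Rule 3 Velar Palatalization: no change — [hozizevaz]
  Rule 4 Medial Vowel Deletion: [hozizevaz] → [hozzevaz]
  Rule 5 Geminate Reduction: [hozzevaz] → [hozevaz]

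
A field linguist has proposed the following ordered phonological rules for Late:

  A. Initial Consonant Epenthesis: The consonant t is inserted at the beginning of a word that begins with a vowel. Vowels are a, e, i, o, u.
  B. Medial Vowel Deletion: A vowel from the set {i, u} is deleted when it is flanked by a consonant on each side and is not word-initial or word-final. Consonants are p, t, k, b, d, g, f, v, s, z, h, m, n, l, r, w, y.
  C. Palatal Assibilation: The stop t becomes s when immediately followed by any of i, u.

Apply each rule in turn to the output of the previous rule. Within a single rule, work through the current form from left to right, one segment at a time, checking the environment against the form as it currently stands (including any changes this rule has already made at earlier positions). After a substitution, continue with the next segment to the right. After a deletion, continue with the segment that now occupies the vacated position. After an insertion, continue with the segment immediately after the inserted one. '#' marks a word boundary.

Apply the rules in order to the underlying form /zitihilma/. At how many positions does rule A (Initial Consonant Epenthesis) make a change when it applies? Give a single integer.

0

A Initial Consonant Epenthesis: no change — [zitihilma]
B Medial Vowel Deletion: [zitihilma] → [zthlma]
C Palatal Assibilation: no change — [zthlma]
Rule A changed 0 position(s).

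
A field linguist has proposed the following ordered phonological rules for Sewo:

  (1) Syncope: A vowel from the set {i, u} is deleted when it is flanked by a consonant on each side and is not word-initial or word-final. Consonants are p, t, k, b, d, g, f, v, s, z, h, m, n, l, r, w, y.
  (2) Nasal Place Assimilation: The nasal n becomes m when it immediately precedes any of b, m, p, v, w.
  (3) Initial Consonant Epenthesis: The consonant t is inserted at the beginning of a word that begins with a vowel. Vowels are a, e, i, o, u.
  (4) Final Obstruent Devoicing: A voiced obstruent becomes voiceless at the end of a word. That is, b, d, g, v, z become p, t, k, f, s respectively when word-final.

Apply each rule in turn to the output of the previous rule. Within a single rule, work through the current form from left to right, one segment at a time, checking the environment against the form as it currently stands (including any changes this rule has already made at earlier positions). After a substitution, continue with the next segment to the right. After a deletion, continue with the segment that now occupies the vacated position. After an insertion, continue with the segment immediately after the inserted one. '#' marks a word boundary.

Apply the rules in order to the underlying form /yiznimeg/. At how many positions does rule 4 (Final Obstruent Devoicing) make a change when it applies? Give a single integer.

1

(1) Syncope: [yiznimeg] → [yznmeg]
(2) Nasal Place Assimilation: [yznmeg] → [yzmmeg]
(3) Initial Consonant Epenthesis: no change — [yzmmeg]
(4) Final Obstruent Devoicing: [yzmmeg] → [yzmmek]
Rule 4 changed 1 position(s).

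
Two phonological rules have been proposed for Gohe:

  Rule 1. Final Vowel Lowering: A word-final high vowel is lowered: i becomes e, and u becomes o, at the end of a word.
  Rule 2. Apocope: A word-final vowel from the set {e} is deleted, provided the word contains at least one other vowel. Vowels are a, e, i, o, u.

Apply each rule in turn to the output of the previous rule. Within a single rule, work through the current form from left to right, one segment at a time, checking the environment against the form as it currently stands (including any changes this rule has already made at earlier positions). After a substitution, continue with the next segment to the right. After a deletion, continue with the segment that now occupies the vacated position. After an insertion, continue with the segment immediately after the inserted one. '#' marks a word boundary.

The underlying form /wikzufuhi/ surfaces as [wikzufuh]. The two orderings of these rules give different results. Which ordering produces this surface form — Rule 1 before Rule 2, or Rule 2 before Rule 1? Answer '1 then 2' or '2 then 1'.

1 then 2

Order 1 then 2:
  1 Final Vowel Lowering: [wikzufuhi] → [wikzufuhe]
  2 Apocope: [wikzufuhe] → [wikzufuh]
  result: [wikzufuh]
Order 2 then 1:
  2 Apocope: no change — [wikzufuhi]
  1 Final Vowel Lowering: [wikzufuhi] → [wikzufuhe]
  result: [wikzufuhe]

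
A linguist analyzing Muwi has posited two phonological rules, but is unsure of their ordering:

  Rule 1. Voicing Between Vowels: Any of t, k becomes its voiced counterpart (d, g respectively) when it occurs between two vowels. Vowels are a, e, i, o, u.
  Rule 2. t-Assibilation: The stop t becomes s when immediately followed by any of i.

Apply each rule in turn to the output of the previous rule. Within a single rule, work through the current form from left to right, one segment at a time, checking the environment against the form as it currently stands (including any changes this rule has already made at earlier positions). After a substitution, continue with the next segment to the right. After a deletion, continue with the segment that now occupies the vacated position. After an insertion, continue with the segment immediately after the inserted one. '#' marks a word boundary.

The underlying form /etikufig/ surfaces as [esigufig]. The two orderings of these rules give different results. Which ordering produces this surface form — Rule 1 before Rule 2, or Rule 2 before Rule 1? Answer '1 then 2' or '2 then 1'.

2 then 1

Order 1 then 2:
  1 Voicing Between Vowels: [etikufig] → [edigufig]
  2 t-Assibilation: no change — [edigufig]
  result: [edigufig]
Order 2 then 1:
  2 t-Assibilation: [etikufig] → [esikufig]
  1 Voicing Between Vowels: [esikufig] → [esigufig]
  result: [esigufig]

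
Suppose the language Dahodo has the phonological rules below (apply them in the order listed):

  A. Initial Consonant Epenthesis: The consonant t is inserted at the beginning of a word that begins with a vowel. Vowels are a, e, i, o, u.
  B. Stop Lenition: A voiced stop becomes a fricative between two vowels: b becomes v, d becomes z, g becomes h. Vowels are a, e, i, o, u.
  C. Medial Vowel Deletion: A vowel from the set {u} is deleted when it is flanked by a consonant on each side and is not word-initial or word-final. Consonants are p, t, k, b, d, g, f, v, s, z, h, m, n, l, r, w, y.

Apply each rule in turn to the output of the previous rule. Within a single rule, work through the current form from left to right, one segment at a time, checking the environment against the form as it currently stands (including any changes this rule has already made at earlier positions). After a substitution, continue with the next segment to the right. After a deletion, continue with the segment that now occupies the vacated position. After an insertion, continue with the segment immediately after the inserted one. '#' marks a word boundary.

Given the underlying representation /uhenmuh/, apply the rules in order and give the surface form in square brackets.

[thenmh]

A Initial Consonant Epenthesis: [uhenmuh] → [tuhenmuh]
B Stop Lenition: no change — [tuhenmuh]
C Medial Vowel Deletion: [tuhenmuh] → [thenmh]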